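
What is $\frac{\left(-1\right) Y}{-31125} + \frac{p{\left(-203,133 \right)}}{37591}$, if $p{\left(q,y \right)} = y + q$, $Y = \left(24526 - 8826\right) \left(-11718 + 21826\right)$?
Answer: $\frac{238620964834}{46800795} \approx 5098.6$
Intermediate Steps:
$Y = 158695600$ ($Y = 15700 \cdot 10108 = 158695600$)
$p{\left(q,y \right)} = q + y$
$\frac{\left(-1\right) Y}{-31125} + \frac{p{\left(-203,133 \right)}}{37591} = \frac{\left(-1\right) 158695600}{-31125} + \frac{-203 + 133}{37591} = \left(-158695600\right) \left(- \frac{1}{31125}\right) - \frac{70}{37591} = \frac{6347824}{1245} - \frac{70}{37591} = \frac{238620964834}{46800795}$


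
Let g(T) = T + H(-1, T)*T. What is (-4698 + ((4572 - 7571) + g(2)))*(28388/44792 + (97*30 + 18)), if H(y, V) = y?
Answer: -252421891177/11198 ≈ -2.2542e+7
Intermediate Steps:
g(T) = 0 (g(T) = T - T = 0)
(-4698 + ((4572 - 7571) + g(2)))*(28388/44792 + (97*30 + 18)) = (-4698 + ((4572 - 7571) + 0))*(28388/44792 + (97*30 + 18)) = (-4698 + (-2999 + 0))*(28388*(1/44792) + (2910 + 18)) = (-4698 - 2999)*(7097/11198 + 2928) = -7697*32794841/11198 = -252421891177/11198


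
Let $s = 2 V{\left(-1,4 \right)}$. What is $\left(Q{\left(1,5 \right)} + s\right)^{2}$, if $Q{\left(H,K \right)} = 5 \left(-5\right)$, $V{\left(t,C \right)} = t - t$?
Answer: $625$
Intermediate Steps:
$V{\left(t,C \right)} = 0$
$s = 0$ ($s = 2 \cdot 0 = 0$)
$Q{\left(H,K \right)} = -25$
$\left(Q{\left(1,5 \right)} + s\right)^{2} = \left(-25 + 0\right)^{2} = \left(-25\right)^{2} = 625$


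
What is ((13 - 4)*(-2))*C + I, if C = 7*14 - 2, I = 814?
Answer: -914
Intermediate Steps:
C = 96 (C = 98 - 2 = 96)
((13 - 4)*(-2))*C + I = ((13 - 4)*(-2))*96 + 814 = (9*(-2))*96 + 814 = -18*96 + 814 = -1728 + 814 = -914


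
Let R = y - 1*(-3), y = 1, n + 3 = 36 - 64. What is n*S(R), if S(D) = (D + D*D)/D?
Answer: -155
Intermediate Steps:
n = -31 (n = -3 + (36 - 64) = -3 - 28 = -31)
R = 4 (R = 1 - 1*(-3) = 1 + 3 = 4)
S(D) = (D + D**2)/D
n*S(R) = -31*(1 + 4) = -31*5 = -155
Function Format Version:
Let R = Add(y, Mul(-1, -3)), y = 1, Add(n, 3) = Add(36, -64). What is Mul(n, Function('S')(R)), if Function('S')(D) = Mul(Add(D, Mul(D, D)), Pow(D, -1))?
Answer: -155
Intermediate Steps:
n = -31 (n = Add(-3, Add(36, -64)) = Add(-3, -28) = -31)
R = 4 (R = Add(1, Mul(-1, -3)) = Add(1, 3) = 4)
Function('S')(D) = Mul(Pow(D, -1), Add(D, Pow(D, 2))) (Function('S')(D) = Mul(Add(D, Pow(D, 2)), Pow(D, -1)) = Mul(Pow(D, -1), Add(D, Pow(D, 2))))
Mul(n, Function('S')(R)) = Mul(-31, Add(1, 4)) = Mul(-31, 5) = -155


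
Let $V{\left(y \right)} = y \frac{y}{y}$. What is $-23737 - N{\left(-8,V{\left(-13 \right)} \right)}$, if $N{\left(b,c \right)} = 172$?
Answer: $-23909$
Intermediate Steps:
$V{\left(y \right)} = y$ ($V{\left(y \right)} = y 1 = y$)
$-23737 - N{\left(-8,V{\left(-13 \right)} \right)} = -23737 - 172 = -23909$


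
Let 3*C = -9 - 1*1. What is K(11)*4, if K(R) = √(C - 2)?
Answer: 16*I*√3/3 ≈ 9.2376*I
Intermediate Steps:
C = -10/3 (C = (-9 - 1*1)/3 = (-9 - 1)/3 = (⅓)*(-10) = -10/3 ≈ -3.3333)
K(R) = 4*I*√3/3 (K(R) = √(-10/3 - 2) = √(-16/3) = 4*I*√3/3)
K(11)*4 = (4*I*√3/3)*4 = 16*I*√3/3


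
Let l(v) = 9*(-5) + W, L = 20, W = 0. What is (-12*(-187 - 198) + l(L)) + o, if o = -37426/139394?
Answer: 318845062/69697 ≈ 4574.7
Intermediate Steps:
l(v) = -45 (l(v) = 9*(-5) + 0 = -45 + 0 = -45)
o = -18713/69697 (o = -37426*1/139394 = -18713/69697 ≈ -0.26849)
(-12*(-187 - 198) + l(L)) + o = (-12*(-187 - 198) - 45) - 18713/69697 = (-12*(-385) - 45) - 18713/69697 = (4620 - 45) - 18713/69697 = 4575 - 18713/69697 = 318845062/69697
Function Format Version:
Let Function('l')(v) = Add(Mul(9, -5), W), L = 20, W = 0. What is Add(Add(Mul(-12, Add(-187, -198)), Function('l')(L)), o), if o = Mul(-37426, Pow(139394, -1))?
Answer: Rational(318845062, 69697) ≈ 4574.7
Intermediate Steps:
Function('l')(v) = -45 (Function('l')(v) = Add(Mul(9, -5), 0) = Add(-45, 0) = -45)
o = Rational(-18713, 69697) (o = Mul(-37426, Rational(1, 139394)) = Rational(-18713, 69697) ≈ -0.26849)
Add(Add(Mul(-12, Add(-187, -198)), Function('l')(L)), o) = Add(Add(Mul(-12, Add(-187, -198)), -45), Rational(-18713, 69697)) = Add(Add(Mul(-12, -385), -45), Rational(-18713, 69697)) = Add(Add(4620, -45), Rational(-18713, 69697)) = Add(4575, Rational(-18713, 69697)) = Rational(318845062, 69697)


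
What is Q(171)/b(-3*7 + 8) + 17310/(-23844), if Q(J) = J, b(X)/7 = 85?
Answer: -1037021/2364530 ≈ -0.43857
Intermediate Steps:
b(X) = 595 (b(X) = 7*85 = 595)
Q(171)/b(-3*7 + 8) + 17310/(-23844) = 171/595 + 17310/(-23844) = 171*(1/595) + 17310*(-1/23844) = 171/595 - 2885/3974 = -1037021/2364530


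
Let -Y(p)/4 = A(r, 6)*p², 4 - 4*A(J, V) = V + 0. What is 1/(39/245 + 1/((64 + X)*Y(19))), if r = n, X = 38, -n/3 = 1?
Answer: 18042780/2872361 ≈ 6.2815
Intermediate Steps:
n = -3 (n = -3*1 = -3)
r = -3
A(J, V) = 1 - V/4 (A(J, V) = 1 - (V + 0)/4 = 1 - V/4)
Y(p) = 2*p² (Y(p) = -4*(1 - ¼*6)*p² = -4*(1 - 3/2)*p² = -(-2)*p² = 2*p²)
1/(39/245 + 1/((64 + X)*Y(19))) = 1/(39/245 + 1/((64 + 38)*((2*19²)))) = 1/(39*(1/245) + 1/(102*((2*361)))) = 1/(39/245 + (1/102)/722) = 1/(39/245 + (1/102)*(1/722)) = 1/(39/245 + 1/73644) = 1/(2872361/18042780) = 18042780/2872361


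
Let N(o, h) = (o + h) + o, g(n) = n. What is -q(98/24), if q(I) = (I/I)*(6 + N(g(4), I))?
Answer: -217/12 ≈ -18.083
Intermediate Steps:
N(o, h) = h + 2*o (N(o, h) = (h + o) + o = h + 2*o)
q(I) = 14 + I (q(I) = (I/I)*(6 + (I + 2*4)) = 1*(6 + (I + 8)) = 1*(6 + (8 + I)) = 1*(14 + I) = 14 + I)
-q(98/24) = -(14 + 98/24) = -(14 + 98*(1/24)) = -(14 + 49/12) = -1*217/12 = -217/12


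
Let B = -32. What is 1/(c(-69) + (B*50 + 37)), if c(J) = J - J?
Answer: -1/1563 ≈ -0.00063980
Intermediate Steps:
c(J) = 0
1/(c(-69) + (B*50 + 37)) = 1/(0 + (-32*50 + 37)) = 1/(0 + (-1600 + 37)) = 1/(0 - 1563) = 1/(-1563) = -1/1563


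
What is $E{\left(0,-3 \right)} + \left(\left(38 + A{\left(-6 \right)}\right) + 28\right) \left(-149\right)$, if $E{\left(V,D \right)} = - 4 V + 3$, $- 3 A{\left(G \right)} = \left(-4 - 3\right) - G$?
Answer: $- \frac{29642}{3} \approx -9880.7$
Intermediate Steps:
$A{\left(G \right)} = \frac{7}{3} + \frac{G}{3}$ ($A{\left(G \right)} = - \frac{\left(-4 - 3\right) - G}{3} = - \frac{-7 - G}{3} = \frac{7}{3} + \frac{G}{3}$)
$E{\left(V,D \right)} = 3 - 4 V$
$E{\left(0,-3 \right)} + \left(\left(38 + A{\left(-6 \right)}\right) + 28\right) \left(-149\right) = \left(3 - 0\right) + \left(\left(38 + \left(\frac{7}{3} + \frac{1}{3} \left(-6\right)\right)\right) + 28\right) \left(-149\right) = \left(3 + 0\right) + \left(\left(38 + \left(\frac{7}{3} - 2\right)\right) + 28\right) \left(-149\right) = 3 + \left(\left(38 + \frac{1}{3}\right) + 28\right) \left(-149\right) = 3 + \left(\frac{115}{3} + 28\right) \left(-149\right) = 3 + \frac{199}{3} \left(-149\right) = 3 - \frac{29651}{3} = - \frac{29642}{3}$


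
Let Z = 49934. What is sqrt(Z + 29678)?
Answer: 2*sqrt(19903) ≈ 282.16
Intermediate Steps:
sqrt(Z + 29678) = sqrt(49934 + 29678) = sqrt(79612) = 2*sqrt(19903)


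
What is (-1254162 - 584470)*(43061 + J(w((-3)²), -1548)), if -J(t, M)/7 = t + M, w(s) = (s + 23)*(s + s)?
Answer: -91683384680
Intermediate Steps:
w(s) = 2*s*(23 + s) (w(s) = (23 + s)*(2*s) = 2*s*(23 + s))
J(t, M) = -7*M - 7*t (J(t, M) = -7*(t + M) = -7*(M + t) = -7*M - 7*t)
(-1254162 - 584470)*(43061 + J(w((-3)²), -1548)) = (-1254162 - 584470)*(43061 + (-7*(-1548) - 14*(-3)²*(23 + (-3)²))) = -1838632*(43061 + (10836 - 14*9*(23 + 9))) = -1838632*(43061 + (10836 - 14*9*32)) = -1838632*(43061 + (10836 - 7*576)) = -1838632*(43061 + (10836 - 4032)) = -1838632*(43061 + 6804) = -1838632*49865 = -91683384680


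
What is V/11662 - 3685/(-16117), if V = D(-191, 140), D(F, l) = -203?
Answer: 5671817/26850922 ≈ 0.21123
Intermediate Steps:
V = -203
V/11662 - 3685/(-16117) = -203/11662 - 3685/(-16117) = -203*1/11662 - 3685*(-1/16117) = -29/1666 + 3685/16117 = 5671817/26850922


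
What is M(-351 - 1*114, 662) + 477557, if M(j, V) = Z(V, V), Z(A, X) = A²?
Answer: 915801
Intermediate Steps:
M(j, V) = V²
M(-351 - 1*114, 662) + 477557 = 662² + 477557 = 438244 + 477557 = 915801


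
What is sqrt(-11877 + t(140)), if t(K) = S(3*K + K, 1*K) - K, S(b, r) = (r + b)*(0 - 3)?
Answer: I*sqrt(14117) ≈ 118.81*I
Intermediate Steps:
S(b, r) = -3*b - 3*r (S(b, r) = (b + r)*(-3) = -3*b - 3*r)
t(K) = -16*K (t(K) = (-3*(3*K + K) - 3*K) - K = (-12*K - 3*K) - K = -15*K - K = -16*K)
sqrt(-11877 + t(140)) = sqrt(-11877 - 16*140) = sqrt(-11877 - 2240) = sqrt(-14117) = I*sqrt(14117)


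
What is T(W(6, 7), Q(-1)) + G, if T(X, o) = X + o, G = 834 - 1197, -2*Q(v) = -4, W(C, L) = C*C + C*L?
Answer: -283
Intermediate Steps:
W(C, L) = C**2 + C*L
Q(v) = 2 (Q(v) = -1/2*(-4) = 2)
G = -363
T(W(6, 7), Q(-1)) + G = (6*(6 + 7) + 2) - 363 = (6*13 + 2) - 363 = (78 + 2) - 363 = 80 - 363 = -283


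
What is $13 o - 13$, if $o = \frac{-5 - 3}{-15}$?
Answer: $- \frac{91}{15} \approx -6.0667$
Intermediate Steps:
$o = \frac{8}{15}$ ($o = \left(-8\right) \left(- \frac{1}{15}\right) = \frac{8}{15} \approx 0.53333$)
$13 o - 13 = 13 \cdot \frac{8}{15} - 13 = \frac{104}{15} - 13 = - \frac{91}{15}$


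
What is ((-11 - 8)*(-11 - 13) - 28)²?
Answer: 183184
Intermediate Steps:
((-11 - 8)*(-11 - 13) - 28)² = (-19*(-24) - 28)² = (456 - 28)² = 428² = 183184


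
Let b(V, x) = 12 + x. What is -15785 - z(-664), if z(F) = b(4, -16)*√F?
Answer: -15785 + 8*I*√166 ≈ -15785.0 + 103.07*I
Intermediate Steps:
z(F) = -4*√F (z(F) = (12 - 16)*√F = -4*√F)
-15785 - z(-664) = -15785 - (-4)*√(-664) = -15785 - (-4)*2*I*√166 = -15785 - (-8)*I*√166 = -15785 + 8*I*√166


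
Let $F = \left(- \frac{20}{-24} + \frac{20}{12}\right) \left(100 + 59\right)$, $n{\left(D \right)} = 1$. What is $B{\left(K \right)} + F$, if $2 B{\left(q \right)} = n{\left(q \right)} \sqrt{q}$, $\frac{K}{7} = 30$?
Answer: $\frac{795}{2} + \frac{\sqrt{210}}{2} \approx 404.75$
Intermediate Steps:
$K = 210$ ($K = 7 \cdot 30 = 210$)
$B{\left(q \right)} = \frac{\sqrt{q}}{2}$ ($B{\left(q \right)} = \frac{1 \sqrt{q}}{2} = \frac{\sqrt{q}}{2}$)
$F = \frac{795}{2}$ ($F = \left(\left(-20\right) \left(- \frac{1}{24}\right) + 20 \cdot \frac{1}{12}\right) 159 = \left(\frac{5}{6} + \frac{5}{3}\right) 159 = \frac{5}{2} \cdot 159 = \frac{795}{2} \approx 397.5$)
$B{\left(K \right)} + F = \frac{\sqrt{210}}{2} + \frac{795}{2} = \frac{795}{2} + \frac{\sqrt{210}}{2}$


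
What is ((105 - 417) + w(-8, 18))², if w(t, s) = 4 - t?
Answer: 90000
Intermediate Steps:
((105 - 417) + w(-8, 18))² = ((105 - 417) + (4 - 1*(-8)))² = (-312 + (4 + 8))² = (-312 + 12)² = (-300)² = 90000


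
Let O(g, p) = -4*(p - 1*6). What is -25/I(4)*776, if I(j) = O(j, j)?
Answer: -2425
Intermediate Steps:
O(g, p) = 24 - 4*p (O(g, p) = -4*(p - 6) = -4*(-6 + p) = 24 - 4*p)
I(j) = 24 - 4*j
-25/I(4)*776 = -25/(24 - 4*4)*776 = -25/(24 - 16)*776 = -25/8*776 = -2425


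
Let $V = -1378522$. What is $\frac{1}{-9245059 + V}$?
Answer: $- \frac{1}{10623581} \approx -9.413 \cdot 10^{-8}$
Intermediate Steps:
$\frac{1}{-9245059 + V} = \frac{1}{-9245059 - 1378522} = \frac{1}{-10623581} = - \frac{1}{10623581}$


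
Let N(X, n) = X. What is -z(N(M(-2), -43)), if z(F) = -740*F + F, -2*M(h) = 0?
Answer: 0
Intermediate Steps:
M(h) = 0 (M(h) = -1/2*0 = 0)
z(F) = -739*F
-z(N(M(-2), -43)) = -(-739)*0 = -1*0 = 0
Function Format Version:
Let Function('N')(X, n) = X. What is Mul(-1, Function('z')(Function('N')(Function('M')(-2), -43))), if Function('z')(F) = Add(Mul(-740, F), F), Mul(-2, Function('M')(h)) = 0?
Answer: 0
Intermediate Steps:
Function('M')(h) = 0 (Function('M')(h) = Mul(Rational(-1, 2), 0) = 0)
Function('z')(F) = Mul(-739, F)
Mul(-1, Function('z')(Function('N')(Function('M')(-2), -43))) = Mul(-1, Mul(-739, 0)) = Mul(-1, 0) = 0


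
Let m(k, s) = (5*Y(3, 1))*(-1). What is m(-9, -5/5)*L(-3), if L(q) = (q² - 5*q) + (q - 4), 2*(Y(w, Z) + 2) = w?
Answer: 85/2 ≈ 42.500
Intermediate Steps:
Y(w, Z) = -2 + w/2
L(q) = -4 + q² - 4*q (L(q) = (q² - 5*q) + (-4 + q) = -4 + q² - 4*q)
m(k, s) = 5/2 (m(k, s) = (5*(-2 + (½)*3))*(-1) = (5*(-2 + 3/2))*(-1) = (5*(-½))*(-1) = -5/2*(-1) = 5/2)
m(-9, -5/5)*L(-3) = 5*(-4 + (-3)² - 4*(-3))/2 = 5*(-4 + 9 + 12)/2 = (5/2)*17 = 85/2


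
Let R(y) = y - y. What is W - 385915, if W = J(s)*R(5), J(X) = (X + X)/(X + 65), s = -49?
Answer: -385915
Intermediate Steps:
R(y) = 0
J(X) = 2*X/(65 + X) (J(X) = (2*X)/(65 + X) = 2*X/(65 + X))
W = 0 (W = (2*(-49)/(65 - 49))*0 = (2*(-49)/16)*0 = (2*(-49)*(1/16))*0 = -49/8*0 = 0)
W - 385915 = 0 - 385915 = -385915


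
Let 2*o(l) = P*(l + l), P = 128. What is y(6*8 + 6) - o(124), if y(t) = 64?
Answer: -15808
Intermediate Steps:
o(l) = 128*l (o(l) = (128*(l + l))/2 = (128*(2*l))/2 = (256*l)/2 = 128*l)
y(6*8 + 6) - o(124) = 64 - 128*124 = 64 - 1*15872 = 64 - 15872 = -15808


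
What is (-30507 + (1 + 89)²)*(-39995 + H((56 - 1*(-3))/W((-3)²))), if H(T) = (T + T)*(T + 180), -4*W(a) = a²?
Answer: 2010487218047/2187 ≈ 9.1929e+8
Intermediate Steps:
W(a) = -a²/4
H(T) = 2*T*(180 + T) (H(T) = (2*T)*(180 + T) = 2*T*(180 + T))
(-30507 + (1 + 89)²)*(-39995 + H((56 - 1*(-3))/W((-3)²))) = (-30507 + (1 + 89)²)*(-39995 + 2*((56 - 1*(-3))/((-((-3)²)²/4)))*(180 + (56 - 1*(-3))/((-((-3)²)²/4)))) = (-30507 + 90²)*(-39995 + 2*((56 + 3)/((-¼*9²)))*(180 + (56 + 3)/((-¼*9²)))) = (-30507 + 8100)*(-39995 + 2*(59/((-¼*81)))*(180 + 59/((-¼*81)))) = -22407*(-39995 + 2*(59/(-81/4))*(180 + 59/(-81/4))) = -22407*(-39995 + 2*(59*(-4/81))*(180 + 59*(-4/81))) = -22407*(-39995 + 2*(-236/81)*(180 - 236/81)) = -22407*(-39995 + 2*(-236/81)*(14344/81)) = -22407*(-39995 - 6770368/6561) = -22407*(-269177563/6561) = 2010487218047/2187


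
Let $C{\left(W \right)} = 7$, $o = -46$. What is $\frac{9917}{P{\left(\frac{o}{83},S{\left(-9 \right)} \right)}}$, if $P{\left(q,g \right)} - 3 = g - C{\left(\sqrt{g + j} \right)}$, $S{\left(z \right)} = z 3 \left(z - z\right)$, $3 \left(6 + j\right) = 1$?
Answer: $- \frac{9917}{4} \approx -2479.3$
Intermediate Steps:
$j = - \frac{17}{3}$ ($j = -6 + \frac{1}{3} \cdot 1 = -6 + \frac{1}{3} = - \frac{17}{3} \approx -5.6667$)
$S{\left(z \right)} = 0$ ($S{\left(z \right)} = 3 z 0 = 0$)
$P{\left(q,g \right)} = -4 + g$ ($P{\left(q,g \right)} = 3 + \left(g - 7\right) = 3 + \left(-7 + g\right) = -4 + g$)
$\frac{9917}{P{\left(\frac{o}{83},S{\left(-9 \right)} \right)}} = \frac{9917}{-4 + 0} = \frac{9917}{-4} = 9917 \left(- \frac{1}{4}\right) = - \frac{9917}{4}$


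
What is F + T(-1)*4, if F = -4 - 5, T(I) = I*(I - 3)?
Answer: 7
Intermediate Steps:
T(I) = I*(-3 + I)
F = -9
F + T(-1)*4 = -9 - (-3 - 1)*4 = -9 - 1*(-4)*4 = -9 + 4*4 = -9 + 16 = 7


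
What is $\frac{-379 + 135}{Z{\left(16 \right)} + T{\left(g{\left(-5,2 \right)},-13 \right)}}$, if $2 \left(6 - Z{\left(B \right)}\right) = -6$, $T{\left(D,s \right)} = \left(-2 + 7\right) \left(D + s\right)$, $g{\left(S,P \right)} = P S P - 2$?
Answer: $\frac{122}{83} \approx 1.4699$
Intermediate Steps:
$g{\left(S,P \right)} = -2 + S P^{2}$ ($g{\left(S,P \right)} = S P^{2} - 2 = -2 + S P^{2}$)
$T{\left(D,s \right)} = 5 D + 5 s$ ($T{\left(D,s \right)} = 5 \left(D + s\right) = 5 D + 5 s$)
$Z{\left(B \right)} = 9$ ($Z{\left(B \right)} = 6 - -3 = 6 + 3 = 9$)
$\frac{-379 + 135}{Z{\left(16 \right)} + T{\left(g{\left(-5,2 \right)},-13 \right)}} = \frac{-379 + 135}{9 + \left(5 \left(-2 - 5 \cdot 2^{2}\right) + 5 \left(-13\right)\right)} = - \frac{244}{9 + \left(5 \left(-2 - 20\right) - 65\right)} = - \frac{244}{9 + \left(5 \left(-22\right) - 65\right)} = - \frac{244}{9 - 175} = - \frac{244}{-166} = \left(-244\right) \left(- \frac{1}{166}\right) = \frac{122}{83}$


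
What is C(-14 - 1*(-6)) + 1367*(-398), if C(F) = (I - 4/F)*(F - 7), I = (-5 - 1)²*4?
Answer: -1092467/2 ≈ -5.4623e+5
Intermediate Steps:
I = 144 (I = (-6)²*4 = 36*4 = 144)
C(F) = (-7 + F)*(144 - 4/F) (C(F) = (144 - 4/F)*(F - 7) = (144 - 4/F)*(-7 + F) = (-7 + F)*(144 - 4/F))
C(-14 - 1*(-6)) + 1367*(-398) = (-1012 + 28/(-14 - 1*(-6)) + 144*(-14 - 1*(-6))) + 1367*(-398) = (-1012 + 28/(-14 + 6) + 144*(-14 + 6)) - 544066 = (-1012 + 28/(-8) + 144*(-8)) - 544066 = (-1012 + 28*(-⅛) - 1152) - 544066 = (-1012 - 7/2 - 1152) - 544066 = -4335/2 - 544066 = -1092467/2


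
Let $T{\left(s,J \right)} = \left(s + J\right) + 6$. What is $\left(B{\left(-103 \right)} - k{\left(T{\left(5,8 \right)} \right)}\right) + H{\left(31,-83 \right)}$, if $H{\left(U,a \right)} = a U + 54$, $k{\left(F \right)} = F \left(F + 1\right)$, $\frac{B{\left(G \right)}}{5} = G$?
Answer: $-3414$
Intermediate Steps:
$T{\left(s,J \right)} = 6 + J + s$ ($T{\left(s,J \right)} = \left(J + s\right) + 6 = 6 + J + s$)
$B{\left(G \right)} = 5 G$
$k{\left(F \right)} = F \left(1 + F\right)$
$H{\left(U,a \right)} = 54 + U a$ ($H{\left(U,a \right)} = U a + 54 = 54 + U a$)
$\left(B{\left(-103 \right)} - k{\left(T{\left(5,8 \right)} \right)}\right) + H{\left(31,-83 \right)} = \left(5 \left(-103\right) - \left(6 + 8 + 5\right) \left(1 + \left(6 + 8 + 5\right)\right)\right) + \left(54 + 31 \left(-83\right)\right) = \left(-515 - 19 \left(1 + 19\right)\right) + \left(54 - 2573\right) = \left(-515 - 19 \cdot 20\right) - 2519 = \left(-515 - 380\right) - 2519 = -895 - 2519 = -3414$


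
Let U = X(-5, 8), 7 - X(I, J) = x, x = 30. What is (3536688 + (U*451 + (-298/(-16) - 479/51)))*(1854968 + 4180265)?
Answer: 8683132858531871/408 ≈ 2.1282e+13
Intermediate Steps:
X(I, J) = -23 (X(I, J) = 7 - 1*30 = 7 - 30 = -23)
U = -23
(3536688 + (U*451 + (-298/(-16) - 479/51)))*(1854968 + 4180265) = (3536688 + (-23*451 + (-298/(-16) - 479/51)))*(1854968 + 4180265) = (3536688 + (-10373 + (-298*(-1/16) - 479*1/51)))*6035233 = (3536688 + (-10373 + (149/8 - 479/51)))*6035233 = (3536688 + (-10373 + 3767/408))*6035233 = (3536688 - 4228417/408)*6035233 = (1438740287/408)*6035233 = 8683132858531871/408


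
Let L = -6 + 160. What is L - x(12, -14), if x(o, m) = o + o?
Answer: 130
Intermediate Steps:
L = 154
x(o, m) = 2*o
L - x(12, -14) = 154 - 2*12 = 154 - 1*24 = 154 - 24 = 130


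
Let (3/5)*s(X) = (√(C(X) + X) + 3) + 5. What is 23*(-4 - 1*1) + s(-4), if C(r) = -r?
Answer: -305/3 ≈ -101.67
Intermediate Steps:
s(X) = 40/3 (s(X) = 5*((√(-X + X) + 3) + 5)/3 = 5*((√0 + 3) + 5)/3 = 5*((0 + 3) + 5)/3 = 5*(3 + 5)/3 = (5/3)*8 = 40/3)
23*(-4 - 1*1) + s(-4) = 23*(-4 - 1*1) + 40/3 = 23*(-4 - 1) + 40/3 = 23*(-5) + 40/3 = -115 + 40/3 = -305/3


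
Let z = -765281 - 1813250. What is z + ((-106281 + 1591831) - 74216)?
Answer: -1167197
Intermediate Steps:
z = -2578531
z + ((-106281 + 1591831) - 74216) = -2578531 + ((-106281 + 1591831) - 74216) = -2578531 + (1485550 - 74216) = -2578531 + 1411334 = -1167197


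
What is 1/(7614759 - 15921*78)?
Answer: 1/6372921 ≈ 1.5691e-7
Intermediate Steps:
1/(7614759 - 15921*78) = 1/(7614759 - 1241838) = 1/6372921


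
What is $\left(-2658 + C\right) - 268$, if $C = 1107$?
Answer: $-1819$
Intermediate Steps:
$\left(-2658 + C\right) - 268 = \left(-2658 + 1107\right) - 268 = -1551 - 268 = -1819$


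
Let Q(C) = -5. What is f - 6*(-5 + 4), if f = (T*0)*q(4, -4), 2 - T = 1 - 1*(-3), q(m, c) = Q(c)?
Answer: 6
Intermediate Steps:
q(m, c) = -5
T = -2 (T = 2 - (1 - 1*(-3)) = 2 - (1 + 3) = 2 - 1*4 = 2 - 4 = -2)
f = 0 (f = -2*0*(-5) = 0*(-5) = 0)
f - 6*(-5 + 4) = 0 - 6*(-5 + 4) = 0 - 6*(-1) = 0 + 6 = 6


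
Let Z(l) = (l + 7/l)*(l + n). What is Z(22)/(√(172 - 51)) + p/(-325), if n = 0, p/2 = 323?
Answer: 152469/3575 ≈ 42.649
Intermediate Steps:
p = 646 (p = 2*323 = 646)
Z(l) = l*(l + 7/l) (Z(l) = (l + 7/l)*(l + 0) = (l + 7/l)*l = l*(l + 7/l))
Z(22)/(√(172 - 51)) + p/(-325) = (7 + 22²)/(√(172 - 51)) + 646/(-325) = (7 + 484)/(√121) + 646*(-1/325) = 491/11 - 646/325 = 152469/3575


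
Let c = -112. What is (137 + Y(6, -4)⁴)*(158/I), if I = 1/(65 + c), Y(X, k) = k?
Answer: -2918418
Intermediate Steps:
I = -1/47 (I = 1/(65 - 112) = 1/(-47) = -1/47 ≈ -0.021277)
(137 + Y(6, -4)⁴)*(158/I) = (137 + (-4)⁴)*(158/(-1/47)) = (137 + 256)*(158*(-47)) = 393*(-7426) = -2918418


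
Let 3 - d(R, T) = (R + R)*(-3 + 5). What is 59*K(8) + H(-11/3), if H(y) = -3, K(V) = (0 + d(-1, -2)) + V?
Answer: 882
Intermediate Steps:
d(R, T) = 3 - 4*R (d(R, T) = 3 - (R + R)*(-3 + 5) = 3 - 2*R*2 = 3 - 4*R)
K(V) = 7 + V (K(V) = (0 + (3 - 4*(-1))) + V = (0 + (3 + 4)) + V = (0 + 7) + V = 7 + V)
59*K(8) + H(-11/3) = 59*(7 + 8) - 3 = 59*15 - 3 = 885 - 3 = 882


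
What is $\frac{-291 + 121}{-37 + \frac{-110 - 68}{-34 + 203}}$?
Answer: $\frac{28730}{6431} \approx 4.4674$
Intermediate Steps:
$\frac{-291 + 121}{-37 + \frac{-110 - 68}{-34 + 203}} = - \frac{170}{-37 - \frac{178}{169}} = - \frac{170}{- \frac{6431}{169}} = \left(-170\right) \left(- \frac{169}{6431}\right) = \frac{28730}{6431}$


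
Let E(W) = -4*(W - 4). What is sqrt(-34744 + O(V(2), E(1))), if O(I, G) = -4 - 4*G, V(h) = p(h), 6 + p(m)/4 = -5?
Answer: 2*I*sqrt(8699) ≈ 186.54*I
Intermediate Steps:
p(m) = -44 (p(m) = -24 + 4*(-5) = -24 - 20 = -44)
E(W) = 16 - 4*W (E(W) = -4*(-4 + W) = 16 - 4*W)
V(h) = -44
sqrt(-34744 + O(V(2), E(1))) = sqrt(-34744 + (-4 - 4*(16 - 4*1))) = sqrt(-34744 + (-4 - 4*(16 - 4))) = sqrt(-34744 + (-4 - 4*12)) = sqrt(-34744 + (-4 - 48)) = sqrt(-34744 - 52) = sqrt(-34796) = 2*I*sqrt(8699)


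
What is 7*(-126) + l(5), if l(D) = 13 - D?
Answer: -874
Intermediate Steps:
7*(-126) + l(5) = 7*(-126) + (13 - 1*5) = -882 + (13 - 5) = -882 + 8 = -874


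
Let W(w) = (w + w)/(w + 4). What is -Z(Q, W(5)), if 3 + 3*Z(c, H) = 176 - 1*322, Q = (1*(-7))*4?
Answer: 149/3 ≈ 49.667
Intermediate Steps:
Q = -28 (Q = -7*4 = -28)
W(w) = 2*w/(4 + w) (W(w) = (2*w)/(4 + w) = 2*w/(4 + w))
Z(c, H) = -149/3 (Z(c, H) = -1 + (176 - 1*322)/3 = -1 + (176 - 322)/3 = -1 + (⅓)*(-146) = -1 - 146/3 = -149/3)
-Z(Q, W(5)) = -1*(-149/3) = 149/3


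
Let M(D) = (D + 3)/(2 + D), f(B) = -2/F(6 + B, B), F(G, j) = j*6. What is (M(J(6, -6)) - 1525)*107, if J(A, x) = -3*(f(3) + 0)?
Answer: -1141155/7 ≈ -1.6302e+5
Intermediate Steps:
F(G, j) = 6*j
f(B) = -1/(3*B) (f(B) = -2*1/(6*B) = -1/(3*B))
J(A, x) = ⅓ (J(A, x) = -3*(-⅓/3 + 0) = -3*(-⅓*⅓ + 0) = -3*(-⅑ + 0) = -3*(-⅑) = ⅓)
M(D) = (3 + D)/(2 + D)
(M(J(6, -6)) - 1525)*107 = ((3 + ⅓)/(2 + ⅓) - 1525)*107 = ((10/3)/(7/3) - 1525)*107 = ((3/7)*(10/3) - 1525)*107 = (10/7 - 1525)*107 = -10665/7*107 = -1141155/7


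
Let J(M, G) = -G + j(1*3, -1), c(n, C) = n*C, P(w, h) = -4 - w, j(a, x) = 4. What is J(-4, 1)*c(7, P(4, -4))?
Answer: -168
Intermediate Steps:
c(n, C) = C*n
J(M, G) = 4 - G (J(M, G) = -G + 4 = 4 - G)
J(-4, 1)*c(7, P(4, -4)) = (4 - 1*1)*((-4 - 1*4)*7) = (4 - 1)*((-4 - 4)*7) = 3*(-8*7) = 3*(-56) = -168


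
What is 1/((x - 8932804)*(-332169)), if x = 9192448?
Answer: -1/86245687836 ≈ -1.1595e-11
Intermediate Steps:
1/((x - 8932804)*(-332169)) = 1/((9192448 - 8932804)*(-332169)) = -1/332169/259644 = (1/259644)*(-1/332169) = -1/86245687836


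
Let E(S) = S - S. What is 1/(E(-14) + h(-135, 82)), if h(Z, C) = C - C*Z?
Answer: 1/11152 ≈ 8.9670e-5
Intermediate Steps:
E(S) = 0
h(Z, C) = C - C*Z
1/(E(-14) + h(-135, 82)) = 1/(0 + 82*(1 - 1*(-135))) = 1/(0 + 82*(1 + 135)) = 1/(0 + 82*136) = 1/(0 + 11152) = 1/11152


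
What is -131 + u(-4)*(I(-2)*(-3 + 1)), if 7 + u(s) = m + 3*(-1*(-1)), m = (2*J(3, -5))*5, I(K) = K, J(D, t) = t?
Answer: -347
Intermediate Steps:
m = -50 (m = (2*(-5))*5 = -10*5 = -50)
u(s) = -54 (u(s) = -7 + (-50 + 3*(-1*(-1))) = -7 + (-50 + 3*1) = -7 + (-50 + 3) = -7 - 47 = -54)
-131 + u(-4)*(I(-2)*(-3 + 1)) = -131 - (-108)*(-3 + 1) = -131 - (-108)*(-2) = -131 - 54*4 = -131 - 216 = -347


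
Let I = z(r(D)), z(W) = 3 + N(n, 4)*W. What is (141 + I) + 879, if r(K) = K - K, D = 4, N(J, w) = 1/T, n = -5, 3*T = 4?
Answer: 1023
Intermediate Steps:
T = 4/3 (T = (⅓)*4 = 4/3 ≈ 1.3333)
N(J, w) = ¾ (N(J, w) = 1/(4/3) = ¾)
r(K) = 0
z(W) = 3 + 3*W/4
I = 3 (I = 3 + (¾)*0 = 3 + 0 = 3)
(141 + I) + 879 = (141 + 3) + 879 = 144 + 879 = 1023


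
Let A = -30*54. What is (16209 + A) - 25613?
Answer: -11024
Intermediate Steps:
A = -1620
(16209 + A) - 25613 = (16209 - 1620) - 25613 = 14589 - 25613 = -11024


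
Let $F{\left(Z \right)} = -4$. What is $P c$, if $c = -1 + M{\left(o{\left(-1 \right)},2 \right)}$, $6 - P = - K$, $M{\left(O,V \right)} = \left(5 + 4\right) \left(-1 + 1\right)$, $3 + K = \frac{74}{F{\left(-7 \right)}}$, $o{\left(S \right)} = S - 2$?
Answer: $\frac{31}{2} \approx 15.5$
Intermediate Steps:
$o{\left(S \right)} = -2 + S$ ($o{\left(S \right)} = S - 2 = -2 + S$)
$K = - \frac{43}{2}$ ($K = -3 + \frac{74}{-4} = -3 + 74 \left(- \frac{1}{4}\right) = -3 - \frac{37}{2} = - \frac{43}{2} \approx -21.5$)
$M{\left(O,V \right)} = 0$ ($M{\left(O,V \right)} = 9 \cdot 0 = 0$)
$P = - \frac{31}{2}$ ($P = 6 - \left(-1\right) \left(- \frac{43}{2}\right) = 6 - \frac{43}{2} = - \frac{31}{2} \approx -15.5$)
$c = -1$ ($c = -1 + 0 = -1$)
$P c = \left(- \frac{31}{2}\right) \left(-1\right) = \frac{31}{2}$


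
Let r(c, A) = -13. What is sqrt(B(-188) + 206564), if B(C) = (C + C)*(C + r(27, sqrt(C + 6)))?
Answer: 2*sqrt(70535) ≈ 531.17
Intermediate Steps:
B(C) = 2*C*(-13 + C) (B(C) = (C + C)*(C - 13) = (2*C)*(-13 + C) = 2*C*(-13 + C))
sqrt(B(-188) + 206564) = sqrt(2*(-188)*(-13 - 188) + 206564) = sqrt(2*(-188)*(-201) + 206564) = sqrt(75576 + 206564) = sqrt(282140) = 2*sqrt(70535)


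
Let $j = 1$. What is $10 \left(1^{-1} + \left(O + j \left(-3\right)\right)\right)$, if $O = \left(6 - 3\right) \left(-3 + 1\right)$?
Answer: $-80$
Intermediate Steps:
$O = -6$ ($O = 3 \left(-2\right) = -6$)
$10 \left(1^{-1} + \left(O + j \left(-3\right)\right)\right) = 10 \left(1^{-1} + \left(-6 + 1 \left(-3\right)\right)\right) = 10 \left(1 - 9\right) = 10 \left(-8\right) = -80$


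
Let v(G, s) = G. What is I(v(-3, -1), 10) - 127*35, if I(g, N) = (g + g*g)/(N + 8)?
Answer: -13334/3 ≈ -4444.7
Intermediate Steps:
I(g, N) = (g + g²)/(8 + N)
I(v(-3, -1), 10) - 127*35 = -3*(1 - 3)/(8 + 10) - 127*35 = -3*(-2)/18 - 4445 = -3*1/18*(-2) - 4445 = ⅓ - 4445 = -13334/3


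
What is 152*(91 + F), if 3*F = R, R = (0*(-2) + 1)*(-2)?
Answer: 41192/3 ≈ 13731.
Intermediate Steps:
R = -2 (R = (0 + 1)*(-2) = 1*(-2) = -2)
F = -2/3 (F = (1/3)*(-2) = -2/3 ≈ -0.66667)
152*(91 + F) = 152*(91 - 2/3) = 152*(271/3) = 41192/3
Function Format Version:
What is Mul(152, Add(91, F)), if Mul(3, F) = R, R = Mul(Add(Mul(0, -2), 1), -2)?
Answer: Rational(41192, 3) ≈ 13731.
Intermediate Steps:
R = -2 (R = Mul(Add(0, 1), -2) = Mul(1, -2) = -2)
F = Rational(-2, 3) (F = Mul(Rational(1, 3), -2) = Rational(-2, 3) ≈ -0.66667)
Mul(152, Add(91, F)) = Mul(152, Add(91, Rational(-2, 3))) = Mul(152, Rational(271, 3)) = Rational(41192, 3)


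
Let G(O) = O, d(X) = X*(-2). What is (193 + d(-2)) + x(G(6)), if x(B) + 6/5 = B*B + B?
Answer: 1189/5 ≈ 237.80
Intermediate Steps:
d(X) = -2*X
x(B) = -6/5 + B + B² (x(B) = -6/5 + (B*B + B) = -6/5 + (B² + B) = -6/5 + (B + B²) = -6/5 + B + B²)
(193 + d(-2)) + x(G(6)) = (193 - 2*(-2)) + (-6/5 + 6 + 6²) = (193 + 4) + (-6/5 + 6 + 36) = 197 + 204/5 = 1189/5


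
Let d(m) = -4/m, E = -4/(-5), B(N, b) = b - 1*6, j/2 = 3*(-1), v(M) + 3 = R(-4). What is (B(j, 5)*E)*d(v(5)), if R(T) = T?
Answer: -16/35 ≈ -0.45714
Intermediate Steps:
v(M) = -7 (v(M) = -3 - 4 = -7)
j = -6 (j = 2*(3*(-1)) = 2*(-3) = -6)
B(N, b) = -6 + b (B(N, b) = b - 6 = -6 + b)
E = ⅘ (E = -4*(-⅕) = ⅘ ≈ 0.80000)
(B(j, 5)*E)*d(v(5)) = ((-6 + 5)*(⅘))*(-4/(-7)) = (-1*⅘)*(-4*(-⅐)) = -⅘*4/7 = -16/35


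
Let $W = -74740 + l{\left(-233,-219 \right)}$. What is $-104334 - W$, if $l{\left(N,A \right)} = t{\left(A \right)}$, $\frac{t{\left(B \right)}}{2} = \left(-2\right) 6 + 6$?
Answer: $-29582$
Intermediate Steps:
$t{\left(B \right)} = -12$ ($t{\left(B \right)} = 2 \left(\left(-2\right) 6 + 6\right) = 2 \left(-12 + 6\right) = 2 \left(-6\right) = -12$)
$l{\left(N,A \right)} = -12$
$W = -74752$ ($W = -74740 - 12 = -74752$)
$-104334 - W = -104334 - -74752 = -104334 + 74752 = -29582$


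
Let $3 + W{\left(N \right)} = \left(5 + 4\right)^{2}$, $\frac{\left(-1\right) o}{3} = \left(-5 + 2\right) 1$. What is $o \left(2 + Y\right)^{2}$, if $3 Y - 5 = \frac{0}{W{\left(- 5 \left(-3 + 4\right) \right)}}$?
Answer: $121$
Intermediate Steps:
$o = 9$ ($o = - 3 \left(-5 + 2\right) 1 = - 3 \left(\left(-3\right) 1\right) = \left(-3\right) \left(-3\right) = 9$)
$W{\left(N \right)} = 78$ ($W{\left(N \right)} = -3 + \left(5 + 4\right)^{2} = -3 + 9^{2} = -3 + 81 = 78$)
$Y = \frac{5}{3}$ ($Y = \frac{5}{3} + \frac{0 \cdot \frac{1}{78}}{3} = \frac{5}{3} + \frac{1}{3} \cdot 0 = \frac{5}{3} + 0 = \frac{5}{3} \approx 1.6667$)
$o \left(2 + Y\right)^{2} = 9 \left(2 + \frac{5}{3}\right)^{2} = 9 \left(\frac{11}{3}\right)^{2} = 9 \cdot \frac{121}{9} = 121$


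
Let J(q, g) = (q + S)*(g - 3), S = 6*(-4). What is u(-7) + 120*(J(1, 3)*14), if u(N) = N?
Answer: -7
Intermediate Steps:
S = -24
J(q, g) = (-24 + q)*(-3 + g) (J(q, g) = (q - 24)*(g - 3) = (-24 + q)*(-3 + g))
u(-7) + 120*(J(1, 3)*14) = -7 + 120*((72 - 24*3 - 3*1 + 3*1)*14) = -7 + 120*((72 - 72 - 3 + 3)*14) = -7 + 120*(0*14) = -7 + 120*0 = -7 + 0 = -7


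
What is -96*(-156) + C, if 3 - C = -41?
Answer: 15020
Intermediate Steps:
C = 44 (C = 3 - 1*(-41) = 3 + 41 = 44)
-96*(-156) + C = -96*(-156) + 44 = 14976 + 44 = 15020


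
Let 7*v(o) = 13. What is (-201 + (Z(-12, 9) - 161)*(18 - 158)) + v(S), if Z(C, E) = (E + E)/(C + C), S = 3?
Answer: 157121/7 ≈ 22446.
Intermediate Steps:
v(o) = 13/7 (v(o) = (1/7)*13 = 13/7)
Z(C, E) = E/C (Z(C, E) = (2*E)/((2*C)) = (2*E)*(1/(2*C)) = E/C)
(-201 + (Z(-12, 9) - 161)*(18 - 158)) + v(S) = (-201 + (9/(-12) - 161)*(18 - 158)) + 13/7 = (-201 + (9*(-1/12) - 161)*(-140)) + 13/7 = (-201 + (-3/4 - 161)*(-140)) + 13/7 = (-201 - 647/4*(-140)) + 13/7 = (-201 + 22645) + 13/7 = 22444 + 13/7 = 157121/7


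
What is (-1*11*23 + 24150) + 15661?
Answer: 39558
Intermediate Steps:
(-1*11*23 + 24150) + 15661 = (-11*23 + 24150) + 15661 = (-253 + 24150) + 15661 = 23897 + 15661 = 39558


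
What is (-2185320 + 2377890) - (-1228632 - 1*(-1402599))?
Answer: 18603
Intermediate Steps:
(-2185320 + 2377890) - (-1228632 - 1*(-1402599)) = 192570 - (-1228632 + 1402599) = 192570 - 1*173967 = 192570 - 173967 = 18603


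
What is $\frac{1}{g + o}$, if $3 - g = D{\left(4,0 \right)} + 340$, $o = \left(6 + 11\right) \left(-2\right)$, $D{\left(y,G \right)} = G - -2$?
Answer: $- \frac{1}{373} \approx -0.002681$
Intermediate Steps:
$D{\left(y,G \right)} = 2 + G$ ($D{\left(y,G \right)} = G + 2 = 2 + G$)
$o = -34$ ($o = 17 \left(-2\right) = -34$)
$g = -339$ ($g = 3 - \left(\left(2 + 0\right) + 340\right) = 3 - \left(2 + 340\right) = 3 - 342 = -339$)
$\frac{1}{g + o} = \frac{1}{-339 - 34} = \frac{1}{-373} = - \frac{1}{373}$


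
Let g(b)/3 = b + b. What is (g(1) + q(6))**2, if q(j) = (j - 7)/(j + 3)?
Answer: 2809/81 ≈ 34.679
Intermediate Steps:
g(b) = 6*b (g(b) = 3*(b + b) = 3*(2*b) = 6*b)
q(j) = (-7 + j)/(3 + j)
(g(1) + q(6))**2 = (6*1 + (-7 + 6)/(3 + 6))**2 = (6 - 1/9)**2 = (53/9)**2 = 2809/81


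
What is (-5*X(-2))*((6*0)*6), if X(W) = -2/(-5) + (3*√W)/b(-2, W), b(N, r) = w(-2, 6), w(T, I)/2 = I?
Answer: 0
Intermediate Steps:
w(T, I) = 2*I
b(N, r) = 12 (b(N, r) = 2*6 = 12)
X(W) = ⅖ + √W/4 (X(W) = -2/(-5) + (3*√W)/12 = -2*(-⅕) + (3*√W)*(1/12) = ⅖ + √W/4)
(-5*X(-2))*((6*0)*6) = (-5*(⅖ + √(-2)/4))*((6*0)*6) = (-5*(⅖ + (I*√2)/4))*(0*6) = -5*(⅖ + I*√2/4)*0 = (-2 - 5*I*√2/4)*0 = 0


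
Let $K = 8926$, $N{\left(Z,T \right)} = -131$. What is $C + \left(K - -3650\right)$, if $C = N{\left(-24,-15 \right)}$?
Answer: $12445$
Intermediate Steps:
$C = -131$
$C + \left(K - -3650\right) = -131 + \left(8926 - -3650\right) = -131 + \left(8926 + 3650\right) = -131 + 12576 = 12445$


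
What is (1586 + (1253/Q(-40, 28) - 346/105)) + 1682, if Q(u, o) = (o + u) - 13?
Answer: 1687657/525 ≈ 3214.6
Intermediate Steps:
Q(u, o) = -13 + o + u
(1586 + (1253/Q(-40, 28) - 346/105)) + 1682 = (1586 + (1253/(-13 + 28 - 40) - 346/105)) + 1682 = (1586 + (1253/(-25) - 346*1/105)) + 1682 = (1586 + (1253*(-1/25) - 346/105)) + 1682 = (1586 + (-1253/25 - 346/105)) + 1682 = (1586 - 28043/525) + 1682 = 804607/525 + 1682 = 1687657/525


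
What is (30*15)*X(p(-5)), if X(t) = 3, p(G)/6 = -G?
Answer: 1350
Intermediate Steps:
p(G) = -6*G (p(G) = 6*(-G) = -6*G)
(30*15)*X(p(-5)) = (30*15)*3 = 450*3 = 1350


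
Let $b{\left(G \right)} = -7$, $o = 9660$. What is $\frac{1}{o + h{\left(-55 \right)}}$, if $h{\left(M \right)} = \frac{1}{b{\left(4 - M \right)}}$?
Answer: $\frac{7}{67619} \approx 0.00010352$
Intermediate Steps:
$h{\left(M \right)} = - \frac{1}{7}$ ($h{\left(M \right)} = \frac{1}{-7} = - \frac{1}{7}$)
$\frac{1}{o + h{\left(-55 \right)}} = \frac{1}{9660 - \frac{1}{7}} = \frac{1}{\frac{67619}{7}} = \frac{7}{67619}$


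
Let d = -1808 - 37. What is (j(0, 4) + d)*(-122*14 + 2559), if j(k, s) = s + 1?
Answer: -1565840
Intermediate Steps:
j(k, s) = 1 + s
d = -1845
(j(0, 4) + d)*(-122*14 + 2559) = ((1 + 4) - 1845)*(-122*14 + 2559) = (5 - 1845)*(-1708 + 2559) = -1840*851 = -1565840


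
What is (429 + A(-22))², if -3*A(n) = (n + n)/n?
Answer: 1651225/9 ≈ 1.8347e+5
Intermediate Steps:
A(n) = -⅔ (A(n) = -(n + n)/(3*n) = -2*n/(3*n) = -⅓*2 = -⅔)
(429 + A(-22))² = (429 - ⅔)² = (1285/3)² = 1651225/9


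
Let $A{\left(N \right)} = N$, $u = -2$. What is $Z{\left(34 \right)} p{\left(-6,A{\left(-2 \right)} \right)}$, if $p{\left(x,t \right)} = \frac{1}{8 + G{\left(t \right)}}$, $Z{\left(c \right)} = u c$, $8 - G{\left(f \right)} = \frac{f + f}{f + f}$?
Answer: $- \frac{68}{15} \approx -4.5333$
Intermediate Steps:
$G{\left(f \right)} = 7$ ($G{\left(f \right)} = 8 - \frac{f + f}{f + f} = 8 - \frac{2 f}{2 f} = 8 - 2 f \frac{1}{2 f} = 8 - 1 = 7$)
$Z{\left(c \right)} = - 2 c$
$p{\left(x,t \right)} = \frac{1}{15}$ ($p{\left(x,t \right)} = \frac{1}{8 + 7} = \frac{1}{15}$)
$Z{\left(34 \right)} p{\left(-6,A{\left(-2 \right)} \right)} = \left(-2\right) 34 \cdot \frac{1}{15} = \left(-68\right) \frac{1}{15} = - \frac{68}{15}$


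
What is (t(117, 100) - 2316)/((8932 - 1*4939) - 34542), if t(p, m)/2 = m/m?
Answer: 2314/30549 ≈ 0.075747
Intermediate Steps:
t(p, m) = 2 (t(p, m) = 2*(m/m) = 2*1 = 2)
(t(117, 100) - 2316)/((8932 - 1*4939) - 34542) = (2 - 2316)/((8932 - 1*4939) - 34542) = -2314/((8932 - 4939) - 34542) = -2314/(3993 - 34542) = -2314/(-30549) = -2314*(-1/30549) = 2314/30549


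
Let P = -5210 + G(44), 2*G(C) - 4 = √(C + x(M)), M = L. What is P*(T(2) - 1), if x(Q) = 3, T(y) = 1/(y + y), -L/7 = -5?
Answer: 3906 - 3*√47/8 ≈ 3903.4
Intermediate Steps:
L = 35 (L = -7*(-5) = 35)
T(y) = 1/(2*y)
M = 35
G(C) = 2 + √(3 + C)/2 (G(C) = 2 + √(C + 3)/2 = 2 + √(3 + C)/2)
P = -5208 + √47/2 (P = -5210 + (2 + √(3 + 44)/2) = -5210 + (2 + √47/2) = -5208 + √47/2 ≈ -5204.6)
P*(T(2) - 1) = (-5208 + √47/2)*((½)/2 - 1) = (-5208 + √47/2)*((½)*(½) - 1) = (-5208 + √47/2)*(¼ - 1) = (-5208 + √47/2)*(-¾) = 3906 - 3*√47/8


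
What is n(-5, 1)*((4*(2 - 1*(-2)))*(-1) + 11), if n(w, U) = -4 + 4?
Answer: 0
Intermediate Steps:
n(w, U) = 0
n(-5, 1)*((4*(2 - 1*(-2)))*(-1) + 11) = 0*((4*(2 - 1*(-2)))*(-1) + 11) = 0*((4*(2 + 2))*(-1) + 11) = 0*((4*4)*(-1) + 11) = 0*(16*(-1) + 11) = 0*(-16 + 11) = 0*(-5) = 0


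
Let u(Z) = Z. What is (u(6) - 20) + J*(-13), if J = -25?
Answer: 311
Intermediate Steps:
(u(6) - 20) + J*(-13) = (6 - 20) - 25*(-13) = -14 + 325 = 311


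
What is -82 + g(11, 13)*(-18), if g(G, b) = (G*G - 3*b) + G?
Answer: -1756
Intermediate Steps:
g(G, b) = G + G² - 3*b (g(G, b) = (G² - 3*b) + G = G + G² - 3*b)
-82 + g(11, 13)*(-18) = -82 + (11 + 11² - 3*13)*(-18) = -82 + (11 + 121 - 39)*(-18) = -82 + 93*(-18) = -82 - 1674 = -1756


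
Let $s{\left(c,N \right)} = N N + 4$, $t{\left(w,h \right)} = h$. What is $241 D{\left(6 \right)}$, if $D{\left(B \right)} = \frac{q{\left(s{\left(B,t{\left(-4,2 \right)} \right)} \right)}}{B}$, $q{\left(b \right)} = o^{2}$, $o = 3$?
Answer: $\frac{723}{2} \approx 361.5$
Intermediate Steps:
$s{\left(c,N \right)} = 4 + N^{2}$ ($s{\left(c,N \right)} = N^{2} + 4 = 4 + N^{2}$)
$q{\left(b \right)} = 9$ ($q{\left(b \right)} = 3^{2} = 9$)
$D{\left(B \right)} = \frac{9}{B}$
$241 D{\left(6 \right)} = 241 \cdot \frac{9}{6} = 241 \cdot 9 \cdot \frac{1}{6} = 241 \cdot \frac{3}{2} = \frac{723}{2}$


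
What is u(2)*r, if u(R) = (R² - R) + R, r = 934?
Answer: 3736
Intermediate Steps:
u(R) = R²
u(2)*r = 2²*934 = 4*934 = 3736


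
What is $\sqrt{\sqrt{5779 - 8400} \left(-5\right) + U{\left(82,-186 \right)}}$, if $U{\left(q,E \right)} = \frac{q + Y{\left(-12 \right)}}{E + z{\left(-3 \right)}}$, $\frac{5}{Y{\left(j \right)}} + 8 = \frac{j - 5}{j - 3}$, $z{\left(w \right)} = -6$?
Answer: $\frac{\sqrt{-2586639 - 30553920 i \sqrt{2621}}}{2472} \approx 11.304 - 11.323 i$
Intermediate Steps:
$Y{\left(j \right)} = \frac{5}{-8 + \frac{-5 + j}{-3 + j}}$ ($Y{\left(j \right)} = \frac{5}{-8 + \frac{j - 5}{j - 3}} = \frac{5}{-8 + \frac{-5 + j}{-3 + j}}$)
$U{\left(q,E \right)} = \frac{- \frac{75}{103} + q}{-6 + E}$ ($U{\left(q,E \right)} = \frac{q + \frac{5 \left(3 - -12\right)}{-19 + 7 \left(-12\right)}}{E - 6} = \frac{q + \frac{5 \left(3 + 12\right)}{-19 - 84}}{-6 + E} = \frac{q + 5 \frac{1}{-103} \cdot 15}{-6 + E} = \frac{q + 5 \left(- \frac{1}{103}\right) 15}{-6 + E} = \frac{q - \frac{75}{103}}{-6 + E} = \frac{- \frac{75}{103} + q}{-6 + E}$)
$\sqrt{\sqrt{5779 - 8400} \left(-5\right) + U{\left(82,-186 \right)}} = \sqrt{\sqrt{5779 - 8400} \left(-5\right) + \frac{- \frac{75}{103} + 82}{-6 - 186}} = \sqrt{\sqrt{-2621} \left(-5\right) + \frac{1}{-192} \cdot \frac{8371}{103}} = \sqrt{i \sqrt{2621} \left(-5\right) - \frac{8371}{19776}} = \sqrt{- 5 i \sqrt{2621} - \frac{8371}{19776}} = \sqrt{- \frac{8371}{19776} - 5 i \sqrt{2621}}$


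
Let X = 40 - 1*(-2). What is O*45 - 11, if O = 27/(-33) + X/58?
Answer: -4859/319 ≈ -15.232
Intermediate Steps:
X = 42 (X = 40 + 2 = 42)
O = -30/319 (O = 27/(-33) + 42/58 = 27*(-1/33) + 42*(1/58) = -9/11 + 21/29 = -30/319 ≈ -0.094044)
O*45 - 11 = -30/319*45 - 11 = -1350/319 - 11 = -4859/319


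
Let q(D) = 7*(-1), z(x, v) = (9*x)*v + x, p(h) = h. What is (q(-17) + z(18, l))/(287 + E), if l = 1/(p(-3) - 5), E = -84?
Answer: -37/812 ≈ -0.045566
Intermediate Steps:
l = -⅛ (l = 1/(-3 - 5) = 1/(-8) = -⅛ ≈ -0.12500)
z(x, v) = x + 9*v*x (z(x, v) = 9*v*x + x = x + 9*v*x)
q(D) = -7
(q(-17) + z(18, l))/(287 + E) = (-7 + 18*(1 + 9*(-⅛)))/(287 - 84) = (-7 + 18*(1 - 9/8))/203 = (-7 + 18*(-⅛))*(1/203) = (-7 - 9/4)*(1/203) = -37/4*1/203 = -37/812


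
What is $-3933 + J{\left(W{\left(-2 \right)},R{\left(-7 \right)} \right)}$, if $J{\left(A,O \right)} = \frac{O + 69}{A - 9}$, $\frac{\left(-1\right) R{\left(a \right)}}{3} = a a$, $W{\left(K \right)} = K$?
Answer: $- \frac{43185}{11} \approx -3925.9$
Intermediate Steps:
$R{\left(a \right)} = - 3 a^{2}$ ($R{\left(a \right)} = - 3 a a = - 3 a^{2}$)
$J{\left(A,O \right)} = \frac{69 + O}{-9 + A}$
$-3933 + J{\left(W{\left(-2 \right)},R{\left(-7 \right)} \right)} = -3933 + \frac{69 - 3 \left(-7\right)^{2}}{-9 - 2} = -3933 + \frac{69 - 147}{-11} = -3933 - \frac{69 - 147}{11} = -3933 - - \frac{78}{11} = -3933 + \frac{78}{11} = - \frac{43185}{11}$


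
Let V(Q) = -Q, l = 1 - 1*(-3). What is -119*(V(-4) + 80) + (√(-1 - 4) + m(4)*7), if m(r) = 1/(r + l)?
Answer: -79961/8 + I*√5 ≈ -9995.1 + 2.2361*I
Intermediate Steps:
l = 4 (l = 1 + 3 = 4)
m(r) = 1/(4 + r) (m(r) = 1/(r + 4) = 1/(4 + r))
-119*(V(-4) + 80) + (√(-1 - 4) + m(4)*7) = -119*(-1*(-4) + 80) + (√(-1 - 4) + 7/(4 + 4)) = -119*(4 + 80) + (√(-5) + 7/8) = -119*84 + (I*√5 + (⅛)*7) = -9996 + (I*√5 + 7/8) = -9996 + (7/8 + I*√5) = -79961/8 + I*√5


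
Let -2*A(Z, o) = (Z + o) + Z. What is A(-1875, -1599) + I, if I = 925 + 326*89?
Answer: 65227/2 ≈ 32614.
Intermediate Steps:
A(Z, o) = -Z - o/2 (A(Z, o) = -((Z + o) + Z)/2 = -(o + 2*Z)/2 = -Z - o/2)
I = 29939 (I = 925 + 29014 = 29939)
A(-1875, -1599) + I = (-1*(-1875) - 1/2*(-1599)) + 29939 = (1875 + 1599/2) + 29939 = 5349/2 + 29939 = 65227/2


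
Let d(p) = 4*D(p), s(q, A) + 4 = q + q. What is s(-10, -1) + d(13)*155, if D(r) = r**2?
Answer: 104756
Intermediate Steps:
s(q, A) = -4 + 2*q (s(q, A) = -4 + (q + q) = -4 + 2*q)
d(p) = 4*p**2
s(-10, -1) + d(13)*155 = (-4 + 2*(-10)) + (4*13**2)*155 = (-4 - 20) + (4*169)*155 = -24 + 676*155 = -24 + 104780 = 104756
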